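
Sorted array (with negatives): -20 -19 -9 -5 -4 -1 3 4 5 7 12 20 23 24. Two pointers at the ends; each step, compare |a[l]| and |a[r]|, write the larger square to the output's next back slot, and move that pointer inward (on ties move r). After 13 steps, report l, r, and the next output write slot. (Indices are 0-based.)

l=5, r=5, next write slot=0

[0,13] |-20|<=|24| out[13]=576 → r--
[0,12] |-20|<=|23| out[12]=529 → r--
[0,11] |-20|<=|20| out[11]=400 → r--
[0,10] |-20|>|12| out[10]=400 → l++
[1,10] |-19|>|12| out[9]=361 → l++
[2,10] |-9|<=|12| out[8]=144 → r--
[2,9] |-9|>|7| out[7]=81 → l++
[3,9] |-5|<=|7| out[6]=49 → r--
[3,8] |-5|<=|5| out[5]=25 → r--
[3,7] |-5|>|4| out[4]=25 → l++
[4,7] |-4|<=|4| out[3]=16 → r--
[4,6] |-4|>|3| out[2]=16 → l++
[5,6] |-1|<=|3| out[1]=9 → r--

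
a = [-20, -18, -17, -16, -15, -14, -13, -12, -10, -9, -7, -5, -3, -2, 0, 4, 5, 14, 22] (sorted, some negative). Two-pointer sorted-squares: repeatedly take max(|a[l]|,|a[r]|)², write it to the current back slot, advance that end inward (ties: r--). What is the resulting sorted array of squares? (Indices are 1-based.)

[0, 4, 9, 16, 25, 25, 49, 81, 100, 144, 169, 196, 196, 225, 256, 289, 324, 400, 484]

l=1 r=19: |-20|<=|22| out[19]=484, r--
l=1 r=18: |-20|>|14| out[18]=400, l++
l=2 r=18: |-18|>|14| out[17]=324, l++
l=3 r=18: |-17|>|14| out[16]=289, l++
l=4 r=18: |-16|>|14| out[15]=256, l++
l=5 r=18: |-15|>|14| out[14]=225, l++
l=6 r=18: |-14|<=|14| out[13]=196, r--
l=6 r=17: |-14|>|5| out[12]=196, l++
l=7 r=17: |-13|>|5| out[11]=169, l++
l=8 r=17: |-12|>|5| out[10]=144, l++
l=9 r=17: |-10|>|5| out[9]=100, l++
l=10 r=17: |-9|>|5| out[8]=81, l++
l=11 r=17: |-7|>|5| out[7]=49, l++
l=12 r=17: |-5|<=|5| out[6]=25, r--
l=12 r=16: |-5|>|4| out[5]=25, l++
l=13 r=16: |-3|<=|4| out[4]=16, r--
l=13 r=15: |-3|>|0| out[3]=9, l++
l=14 r=15: |-2|>|0| out[2]=4, l++
l=15 r=15: |0|<=|0| out[1]=0, r--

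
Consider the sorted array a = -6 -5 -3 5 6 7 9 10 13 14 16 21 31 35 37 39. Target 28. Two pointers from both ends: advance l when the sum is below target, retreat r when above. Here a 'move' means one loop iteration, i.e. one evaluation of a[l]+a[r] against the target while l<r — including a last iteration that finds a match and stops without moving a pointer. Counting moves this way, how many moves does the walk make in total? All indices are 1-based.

6 moves

[1,16] -6+39=33 >28 → r--
[1,15] -6+37=31 >28 → r--
[1,14] -6+35=29 >28 → r--
[1,13] -6+31=25 <28 → l++
[2,13] -5+31=26 <28 → l++
[3,13] -3+31=28 → found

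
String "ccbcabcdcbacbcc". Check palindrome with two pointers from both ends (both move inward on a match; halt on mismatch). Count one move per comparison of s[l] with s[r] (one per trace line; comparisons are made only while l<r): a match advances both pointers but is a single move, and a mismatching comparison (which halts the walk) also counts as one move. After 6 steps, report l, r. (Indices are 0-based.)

[0,14] 'c'=='c' → l++,r--
[1,13] 'c'=='c' → l++,r--
[2,12] 'b'=='b' → l++,r--
[3,11] 'c'=='c' → l++,r--
[4,10] 'a'=='a' → l++,r--
[5,9] 'b'=='b' → l++,r--

l=6, r=8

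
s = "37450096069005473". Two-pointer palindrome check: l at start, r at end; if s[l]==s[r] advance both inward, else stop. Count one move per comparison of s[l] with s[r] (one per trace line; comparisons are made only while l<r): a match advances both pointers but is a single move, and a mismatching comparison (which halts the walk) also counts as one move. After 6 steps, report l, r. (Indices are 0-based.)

l=6, r=10

[0,16] '3'=='3' → l++,r--
[1,15] '7'=='7' → l++,r--
[2,14] '4'=='4' → l++,r--
[3,13] '5'=='5' → l++,r--
[4,12] '0'=='0' → l++,r--
[5,11] '0'=='0' → l++,r--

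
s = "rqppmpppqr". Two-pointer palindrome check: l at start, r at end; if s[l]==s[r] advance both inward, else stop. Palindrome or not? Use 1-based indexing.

[1,10] 'r'=='r' → l++,r--
[2,9] 'q'=='q' → l++,r--
[3,8] 'p'=='p' → l++,r--
[4,7] 'p'=='p' → l++,r--
[5,6] 'm'!='p' → stop

not a palindrome (mismatch at 5,6)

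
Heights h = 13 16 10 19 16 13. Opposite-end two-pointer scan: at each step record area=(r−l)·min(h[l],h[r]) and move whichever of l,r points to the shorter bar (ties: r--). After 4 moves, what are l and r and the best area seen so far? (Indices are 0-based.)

l=0 r=5: min(13,13)*5=65 best=65 *, r--
l=0 r=4: min(13,16)*4=52 best=65, l++
l=1 r=4: min(16,16)*3=48 best=65, r--
l=1 r=3: min(16,19)*2=32 best=65, l++

l=2, r=3, best area=65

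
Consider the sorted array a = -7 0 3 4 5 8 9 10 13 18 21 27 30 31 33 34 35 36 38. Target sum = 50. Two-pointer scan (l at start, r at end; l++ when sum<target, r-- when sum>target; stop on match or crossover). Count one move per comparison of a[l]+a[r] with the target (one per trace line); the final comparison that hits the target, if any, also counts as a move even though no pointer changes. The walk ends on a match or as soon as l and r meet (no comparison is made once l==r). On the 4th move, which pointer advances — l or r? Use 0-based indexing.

[0,18] -7+38=31 <50 → l++
[1,18] 0+38=38 <50 → l++
[2,18] 3+38=41 <50 → l++
[3,18] 4+38=42 <50 → l++

l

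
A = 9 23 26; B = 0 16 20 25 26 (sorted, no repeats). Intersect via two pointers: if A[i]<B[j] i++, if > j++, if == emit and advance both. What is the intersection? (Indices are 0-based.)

[i=0,j=0] 9>0 → j++
[i=0,j=1] 9<16 → i++
[i=1,j=1] 23>16 → j++
[i=1,j=2] 23>20 → j++
[i=1,j=3] 23<25 → i++
[i=2,j=3] 26>25 → j++
[i=2,j=4] 26==26 emit → i++,j++

intersection = [26]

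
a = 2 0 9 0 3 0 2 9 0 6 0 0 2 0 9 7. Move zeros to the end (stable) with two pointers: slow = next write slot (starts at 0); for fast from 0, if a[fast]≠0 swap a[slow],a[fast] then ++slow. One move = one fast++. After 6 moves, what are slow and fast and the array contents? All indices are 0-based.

(s=0,f=0) a[fast]=2≠0 swap→a[0]=2 → slow++,fast++
(s=1,f=1) a[fast]=0 → fast++
(s=1,f=2) a[fast]=9≠0 swap→a[1]=9 → slow++,fast++
(s=2,f=3) a[fast]=0 → fast++
(s=2,f=4) a[fast]=3≠0 swap→a[2]=3 → slow++,fast++
(s=3,f=5) a[fast]=0 → fast++

slow=3, fast=6, a=[2, 9, 3, 0, 0, 0, 2, 9, 0, 6, 0, 0, 2, 0, 9, 7]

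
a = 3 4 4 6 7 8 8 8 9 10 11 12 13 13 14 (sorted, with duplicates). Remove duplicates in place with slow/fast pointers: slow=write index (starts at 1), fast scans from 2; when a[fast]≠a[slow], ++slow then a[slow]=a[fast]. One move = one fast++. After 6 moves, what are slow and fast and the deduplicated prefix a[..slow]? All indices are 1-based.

slow=5, fast=8, prefix=[3, 4, 6, 7, 8]

(s=1,f=2) a[fast]=4≠a[slow]=3 write a[2]=4 → slow++,fast++
(s=2,f=3) a[fast]=4=a[slow] dup → fast++
(s=2,f=4) a[fast]=6≠a[slow]=4 write a[3]=6 → slow++,fast++
(s=3,f=5) a[fast]=7≠a[slow]=6 write a[4]=7 → slow++,fast++
(s=4,f=6) a[fast]=8≠a[slow]=7 write a[5]=8 → slow++,fast++
(s=5,f=7) a[fast]=8=a[slow] dup → fast++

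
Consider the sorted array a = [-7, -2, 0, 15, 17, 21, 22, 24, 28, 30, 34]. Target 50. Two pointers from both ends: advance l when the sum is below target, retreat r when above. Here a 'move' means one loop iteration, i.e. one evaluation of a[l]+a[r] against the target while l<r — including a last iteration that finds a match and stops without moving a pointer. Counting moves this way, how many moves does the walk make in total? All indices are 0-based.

l=0 r=10: -7+34=27 <50, l++
l=1 r=10: -2+34=32 <50, l++
l=2 r=10: 0+34=34 <50, l++
l=3 r=10: 15+34=49 <50, l++
l=4 r=10: 17+34=51 >50, r--
l=4 r=9: 17+30=47 <50, l++
l=5 r=9: 21+30=51 >50, r--
l=5 r=8: 21+28=49 <50, l++
l=6 r=8: 22+28=50, found

9 moves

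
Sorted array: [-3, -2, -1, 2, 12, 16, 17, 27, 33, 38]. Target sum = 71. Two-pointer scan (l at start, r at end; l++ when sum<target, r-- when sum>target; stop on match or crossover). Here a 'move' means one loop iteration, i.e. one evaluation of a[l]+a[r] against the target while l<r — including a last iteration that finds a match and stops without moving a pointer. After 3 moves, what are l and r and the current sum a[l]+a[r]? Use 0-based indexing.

l=0 r=9: -3+38=35 <71, l++
l=1 r=9: -2+38=36 <71, l++
l=2 r=9: -1+38=37 <71, l++

l=3, r=9, sum=40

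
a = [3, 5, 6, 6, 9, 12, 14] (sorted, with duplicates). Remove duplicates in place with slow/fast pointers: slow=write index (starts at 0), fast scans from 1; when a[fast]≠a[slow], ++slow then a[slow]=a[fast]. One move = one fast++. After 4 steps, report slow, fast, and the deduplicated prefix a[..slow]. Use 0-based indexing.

slow=0 fast=1: a[fast]=5≠a[slow]=3 write a[1]=5, slow++,fast++
slow=1 fast=2: a[fast]=6≠a[slow]=5 write a[2]=6, slow++,fast++
slow=2 fast=3: a[fast]=6=a[slow] dup, fast++
slow=2 fast=4: a[fast]=9≠a[slow]=6 write a[3]=9, slow++,fast++

slow=3, fast=5, prefix=[3, 5, 6, 9]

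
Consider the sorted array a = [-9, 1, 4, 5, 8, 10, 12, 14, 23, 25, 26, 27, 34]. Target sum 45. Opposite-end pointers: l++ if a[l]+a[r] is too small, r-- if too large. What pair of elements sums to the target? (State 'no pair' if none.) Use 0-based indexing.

[0,12] -9+34=25 <45 → l++
[1,12] 1+34=35 <45 → l++
[2,12] 4+34=38 <45 → l++
[3,12] 5+34=39 <45 → l++
[4,12] 8+34=42 <45 → l++
[5,12] 10+34=44 <45 → l++
[6,12] 12+34=46 >45 → r--
[6,11] 12+27=39 <45 → l++
[7,11] 14+27=41 <45 → l++
[8,11] 23+27=50 >45 → r--
[8,10] 23+26=49 >45 → r--
[8,9] 23+25=48 >45 → r--

no pair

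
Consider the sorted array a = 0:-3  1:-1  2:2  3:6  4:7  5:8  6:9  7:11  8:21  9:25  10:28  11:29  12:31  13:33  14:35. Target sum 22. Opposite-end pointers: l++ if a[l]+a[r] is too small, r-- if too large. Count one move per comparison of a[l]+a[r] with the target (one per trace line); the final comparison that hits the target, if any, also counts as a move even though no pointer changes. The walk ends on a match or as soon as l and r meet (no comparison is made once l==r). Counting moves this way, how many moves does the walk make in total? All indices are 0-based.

[0,14] -3+35=32 >22 → r--
[0,13] -3+33=30 >22 → r--
[0,12] -3+31=28 >22 → r--
[0,11] -3+29=26 >22 → r--
[0,10] -3+28=25 >22 → r--
[0,9] -3+25=22 → found

6 moves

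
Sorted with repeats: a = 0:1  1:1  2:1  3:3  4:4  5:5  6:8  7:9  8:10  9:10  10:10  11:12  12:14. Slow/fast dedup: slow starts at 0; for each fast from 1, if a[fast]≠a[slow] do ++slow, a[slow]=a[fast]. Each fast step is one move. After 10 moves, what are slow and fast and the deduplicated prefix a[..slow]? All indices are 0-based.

(s=0,f=1) a[fast]=1=a[slow] dup → fast++
(s=0,f=2) a[fast]=1=a[slow] dup → fast++
(s=0,f=3) a[fast]=3≠a[slow]=1 write a[1]=3 → slow++,fast++
(s=1,f=4) a[fast]=4≠a[slow]=3 write a[2]=4 → slow++,fast++
(s=2,f=5) a[fast]=5≠a[slow]=4 write a[3]=5 → slow++,fast++
(s=3,f=6) a[fast]=8≠a[slow]=5 write a[4]=8 → slow++,fast++
(s=4,f=7) a[fast]=9≠a[slow]=8 write a[5]=9 → slow++,fast++
(s=5,f=8) a[fast]=10≠a[slow]=9 write a[6]=10 → slow++,fast++
(s=6,f=9) a[fast]=10=a[slow] dup → fast++
(s=6,f=10) a[fast]=10=a[slow] dup → fast++

slow=6, fast=11, prefix=[1, 3, 4, 5, 8, 9, 10]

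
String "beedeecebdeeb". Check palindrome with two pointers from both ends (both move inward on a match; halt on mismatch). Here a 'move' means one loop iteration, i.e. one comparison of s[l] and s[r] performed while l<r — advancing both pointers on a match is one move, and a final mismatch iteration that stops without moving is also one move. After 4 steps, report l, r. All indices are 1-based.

l=5, r=9

l=1 r=13: 'b'=='b', l++,r--
l=2 r=12: 'e'=='e', l++,r--
l=3 r=11: 'e'=='e', l++,r--
l=4 r=10: 'd'=='d', l++,r--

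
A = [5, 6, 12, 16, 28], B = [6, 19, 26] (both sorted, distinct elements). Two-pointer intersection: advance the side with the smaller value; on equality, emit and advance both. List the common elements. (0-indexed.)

[i=0,j=0] 5<6 → i++
[i=1,j=0] 6==6 emit → i++,j++
[i=2,j=1] 12<19 → i++
[i=3,j=1] 16<19 → i++
[i=4,j=1] 28>19 → j++
[i=4,j=2] 28>26 → j++

intersection = [6]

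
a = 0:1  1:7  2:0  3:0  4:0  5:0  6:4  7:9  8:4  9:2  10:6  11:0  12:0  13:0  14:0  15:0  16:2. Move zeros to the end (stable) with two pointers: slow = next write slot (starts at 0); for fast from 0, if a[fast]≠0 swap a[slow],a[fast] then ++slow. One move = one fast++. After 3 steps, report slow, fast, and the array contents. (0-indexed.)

slow=0 fast=0: a[fast]=1≠0 swap→a[0]=1, slow++,fast++
slow=1 fast=1: a[fast]=7≠0 swap→a[1]=7, slow++,fast++
slow=2 fast=2: a[fast]=0, fast++

slow=2, fast=3, a=[1, 7, 0, 0, 0, 0, 4, 9, 4, 2, 6, 0, 0, 0, 0, 0, 2]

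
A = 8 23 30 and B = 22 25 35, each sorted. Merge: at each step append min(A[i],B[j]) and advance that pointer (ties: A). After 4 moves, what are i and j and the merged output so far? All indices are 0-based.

[i=0,j=0] A[i]=8<=B[j]=22 take 8 → i++
[i=1,j=0] A[i]=23>B[j]=22 take 22 → j++
[i=1,j=1] A[i]=23<=B[j]=25 take 23 → i++
[i=2,j=1] A[i]=30>B[j]=25 take 25 → j++

i=2, j=2, merged so far=[8, 22, 23, 25]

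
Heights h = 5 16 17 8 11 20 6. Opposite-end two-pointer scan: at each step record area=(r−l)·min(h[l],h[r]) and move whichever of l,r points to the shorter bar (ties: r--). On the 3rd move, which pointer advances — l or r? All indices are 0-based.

l

l=0 r=6: min(5,6)*6=30 best=30 *, l++
l=1 r=6: min(16,6)*5=30 best=30, r--
l=1 r=5: min(16,20)*4=64 best=64 *, l++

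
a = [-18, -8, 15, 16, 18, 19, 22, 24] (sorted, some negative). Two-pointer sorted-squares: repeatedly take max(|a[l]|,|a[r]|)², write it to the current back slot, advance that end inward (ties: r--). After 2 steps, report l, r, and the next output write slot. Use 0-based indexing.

[0,7] |-18|<=|24| out[7]=576 → r--
[0,6] |-18|<=|22| out[6]=484 → r--

l=0, r=5, next write slot=5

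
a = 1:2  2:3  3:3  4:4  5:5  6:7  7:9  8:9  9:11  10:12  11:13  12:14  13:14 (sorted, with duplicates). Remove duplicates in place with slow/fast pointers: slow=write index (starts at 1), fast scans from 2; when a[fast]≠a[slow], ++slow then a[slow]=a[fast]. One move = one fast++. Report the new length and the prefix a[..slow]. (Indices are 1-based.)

(s=1,f=2) a[fast]=3≠a[slow]=2 write a[2]=3 → slow++,fast++
(s=2,f=3) a[fast]=3=a[slow] dup → fast++
(s=2,f=4) a[fast]=4≠a[slow]=3 write a[3]=4 → slow++,fast++
(s=3,f=5) a[fast]=5≠a[slow]=4 write a[4]=5 → slow++,fast++
(s=4,f=6) a[fast]=7≠a[slow]=5 write a[5]=7 → slow++,fast++
(s=5,f=7) a[fast]=9≠a[slow]=7 write a[6]=9 → slow++,fast++
(s=6,f=8) a[fast]=9=a[slow] dup → fast++
(s=6,f=9) a[fast]=11≠a[slow]=9 write a[7]=11 → slow++,fast++
(s=7,f=10) a[fast]=12≠a[slow]=11 write a[8]=12 → slow++,fast++
(s=8,f=11) a[fast]=13≠a[slow]=12 write a[9]=13 → slow++,fast++
(s=9,f=12) a[fast]=14≠a[slow]=13 write a[10]=14 → slow++,fast++
(s=10,f=13) a[fast]=14=a[slow] dup → fast++

length 10; prefix = [2, 3, 4, 5, 7, 9, 11, 12, 13, 14]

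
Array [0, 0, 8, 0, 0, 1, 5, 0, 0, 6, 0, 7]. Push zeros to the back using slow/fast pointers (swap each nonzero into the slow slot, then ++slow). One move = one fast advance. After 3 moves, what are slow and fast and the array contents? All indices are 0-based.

(s=0,f=0) a[fast]=0 → fast++
(s=0,f=1) a[fast]=0 → fast++
(s=0,f=2) a[fast]=8≠0 swap→a[0]=8 → slow++,fast++

slow=1, fast=3, a=[8, 0, 0, 0, 0, 1, 5, 0, 0, 6, 0, 7]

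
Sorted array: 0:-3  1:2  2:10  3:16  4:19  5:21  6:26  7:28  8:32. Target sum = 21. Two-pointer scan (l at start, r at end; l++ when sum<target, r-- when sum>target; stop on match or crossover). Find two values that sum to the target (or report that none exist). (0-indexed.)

(2, 19)

[0,8] -3+32=29 >21 → r--
[0,7] -3+28=25 >21 → r--
[0,6] -3+26=23 >21 → r--
[0,5] -3+21=18 <21 → l++
[1,5] 2+21=23 >21 → r--
[1,4] 2+19=21 → found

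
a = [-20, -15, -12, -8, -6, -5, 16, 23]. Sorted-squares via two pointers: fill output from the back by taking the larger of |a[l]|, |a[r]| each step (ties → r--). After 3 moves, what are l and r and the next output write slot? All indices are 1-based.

l=2, r=6, next write slot=5

[1,8] |-20|<=|23| out[8]=529 → r--
[1,7] |-20|>|16| out[7]=400 → l++
[2,7] |-15|<=|16| out[6]=256 → r--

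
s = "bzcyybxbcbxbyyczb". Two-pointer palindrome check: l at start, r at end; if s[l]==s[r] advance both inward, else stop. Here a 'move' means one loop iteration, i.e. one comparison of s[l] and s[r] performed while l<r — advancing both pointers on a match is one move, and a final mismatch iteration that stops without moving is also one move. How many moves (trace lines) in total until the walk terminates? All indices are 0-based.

[0,16] 'b'=='b' → l++,r--
[1,15] 'z'=='z' → l++,r--
[2,14] 'c'=='c' → l++,r--
[3,13] 'y'=='y' → l++,r--
[4,12] 'y'=='y' → l++,r--
[5,11] 'b'=='b' → l++,r--
[6,10] 'x'=='x' → l++,r--
[7,9] 'b'=='b' → l++,r--

8 moves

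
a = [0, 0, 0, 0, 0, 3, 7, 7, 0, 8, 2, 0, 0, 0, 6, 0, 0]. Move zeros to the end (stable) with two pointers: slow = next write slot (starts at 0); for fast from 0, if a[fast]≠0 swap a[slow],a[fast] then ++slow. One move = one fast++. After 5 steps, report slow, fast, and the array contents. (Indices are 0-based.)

slow=0 fast=0: a[fast]=0, fast++
slow=0 fast=1: a[fast]=0, fast++
slow=0 fast=2: a[fast]=0, fast++
slow=0 fast=3: a[fast]=0, fast++
slow=0 fast=4: a[fast]=0, fast++

slow=0, fast=5, a=[0, 0, 0, 0, 0, 3, 7, 7, 0, 8, 2, 0, 0, 0, 6, 0, 0]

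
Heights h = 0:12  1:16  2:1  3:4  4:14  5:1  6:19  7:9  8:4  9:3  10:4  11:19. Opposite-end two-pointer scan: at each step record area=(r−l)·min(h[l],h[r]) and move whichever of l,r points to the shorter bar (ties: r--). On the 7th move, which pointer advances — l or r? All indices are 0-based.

l=0 r=11: min(12,19)*11=132 best=132 *, l++
l=1 r=11: min(16,19)*10=160 best=160 *, l++
l=2 r=11: min(1,19)*9=9 best=160, l++
l=3 r=11: min(4,19)*8=32 best=160, l++
l=4 r=11: min(14,19)*7=98 best=160, l++
l=5 r=11: min(1,19)*6=6 best=160, l++
l=6 r=11: min(19,19)*5=95 best=160, r--

r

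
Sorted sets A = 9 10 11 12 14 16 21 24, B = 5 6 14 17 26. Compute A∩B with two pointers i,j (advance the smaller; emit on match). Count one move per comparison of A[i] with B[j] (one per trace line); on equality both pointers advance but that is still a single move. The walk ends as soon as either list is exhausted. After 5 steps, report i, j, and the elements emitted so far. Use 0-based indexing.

i=3, j=2, emitted=[]

i=0 j=0: 9>5, j++
i=0 j=1: 9>6, j++
i=0 j=2: 9<14, i++
i=1 j=2: 10<14, i++
i=2 j=2: 11<14, i++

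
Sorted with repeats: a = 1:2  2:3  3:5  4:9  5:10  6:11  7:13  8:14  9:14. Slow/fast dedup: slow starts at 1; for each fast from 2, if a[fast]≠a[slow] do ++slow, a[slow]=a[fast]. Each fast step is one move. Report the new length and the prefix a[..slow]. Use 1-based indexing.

(s=1,f=2) a[fast]=3≠a[slow]=2 write a[2]=3 → slow++,fast++
(s=2,f=3) a[fast]=5≠a[slow]=3 write a[3]=5 → slow++,fast++
(s=3,f=4) a[fast]=9≠a[slow]=5 write a[4]=9 → slow++,fast++
(s=4,f=5) a[fast]=10≠a[slow]=9 write a[5]=10 → slow++,fast++
(s=5,f=6) a[fast]=11≠a[slow]=10 write a[6]=11 → slow++,fast++
(s=6,f=7) a[fast]=13≠a[slow]=11 write a[7]=13 → slow++,fast++
(s=7,f=8) a[fast]=14≠a[slow]=13 write a[8]=14 → slow++,fast++
(s=8,f=9) a[fast]=14=a[slow] dup → fast++

length 8; prefix = [2, 3, 5, 9, 10, 11, 13, 14]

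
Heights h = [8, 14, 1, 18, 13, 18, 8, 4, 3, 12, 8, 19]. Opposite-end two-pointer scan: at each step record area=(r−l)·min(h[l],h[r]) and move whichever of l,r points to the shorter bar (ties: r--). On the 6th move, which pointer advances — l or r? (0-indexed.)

[0,11] min(8,19)*11=88 best=88 * → l++
[1,11] min(14,19)*10=140 best=140 * → l++
[2,11] min(1,19)*9=9 best=140 → l++
[3,11] min(18,19)*8=144 best=144 * → l++
[4,11] min(13,19)*7=91 best=144 → l++
[5,11] min(18,19)*6=108 best=144 → l++

l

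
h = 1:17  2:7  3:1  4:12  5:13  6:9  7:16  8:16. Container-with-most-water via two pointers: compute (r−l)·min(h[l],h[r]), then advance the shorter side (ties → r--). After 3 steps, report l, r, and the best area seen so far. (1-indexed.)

l=1, r=5, best area=112

[1,8] min(17,16)*7=112 best=112 * → r--
[1,7] min(17,16)*6=96 best=112 → r--
[1,6] min(17,9)*5=45 best=112 → r--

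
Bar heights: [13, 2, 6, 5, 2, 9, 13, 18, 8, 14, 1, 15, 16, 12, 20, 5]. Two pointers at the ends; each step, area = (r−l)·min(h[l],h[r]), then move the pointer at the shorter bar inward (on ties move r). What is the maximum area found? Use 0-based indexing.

l=0 r=15: min(13,5)*15=75 best=75 *, r--
l=0 r=14: min(13,20)*14=182 best=182 *, l++
l=1 r=14: min(2,20)*13=26 best=182, l++
l=2 r=14: min(6,20)*12=72 best=182, l++
l=3 r=14: min(5,20)*11=55 best=182, l++
l=4 r=14: min(2,20)*10=20 best=182, l++
l=5 r=14: min(9,20)*9=81 best=182, l++
l=6 r=14: min(13,20)*8=104 best=182, l++
l=7 r=14: min(18,20)*7=126 best=182, l++
l=8 r=14: min(8,20)*6=48 best=182, l++
l=9 r=14: min(14,20)*5=70 best=182, l++
l=10 r=14: min(1,20)*4=4 best=182, l++
l=11 r=14: min(15,20)*3=45 best=182, l++
l=12 r=14: min(16,20)*2=32 best=182, l++
l=13 r=14: min(12,20)*1=12 best=182, l++

max area = 182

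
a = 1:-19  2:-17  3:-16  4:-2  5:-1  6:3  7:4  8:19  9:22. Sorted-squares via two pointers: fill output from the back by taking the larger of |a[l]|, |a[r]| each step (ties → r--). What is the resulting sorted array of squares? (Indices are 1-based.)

[1, 4, 9, 16, 256, 289, 361, 361, 484]

[1,9] |-19|<=|22| out[9]=484 → r--
[1,8] |-19|<=|19| out[8]=361 → r--
[1,7] |-19|>|4| out[7]=361 → l++
[2,7] |-17|>|4| out[6]=289 → l++
[3,7] |-16|>|4| out[5]=256 → l++
[4,7] |-2|<=|4| out[4]=16 → r--
[4,6] |-2|<=|3| out[3]=9 → r--
[4,5] |-2|>|-1| out[2]=4 → l++
[5,5] |-1|<=|-1| out[1]=1 → r--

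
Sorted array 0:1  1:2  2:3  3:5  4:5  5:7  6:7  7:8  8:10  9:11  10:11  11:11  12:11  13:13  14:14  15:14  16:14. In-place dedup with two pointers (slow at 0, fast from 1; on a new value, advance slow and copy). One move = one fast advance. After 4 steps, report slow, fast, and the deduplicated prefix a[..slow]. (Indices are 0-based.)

slow=3, fast=5, prefix=[1, 2, 3, 5]

(s=0,f=1) a[fast]=2≠a[slow]=1 write a[1]=2 → slow++,fast++
(s=1,f=2) a[fast]=3≠a[slow]=2 write a[2]=3 → slow++,fast++
(s=2,f=3) a[fast]=5≠a[slow]=3 write a[3]=5 → slow++,fast++
(s=3,f=4) a[fast]=5=a[slow] dup → fast++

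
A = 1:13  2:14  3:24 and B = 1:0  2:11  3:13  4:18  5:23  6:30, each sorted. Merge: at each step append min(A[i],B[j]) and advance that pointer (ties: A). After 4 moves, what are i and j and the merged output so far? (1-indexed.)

[i=1,j=1] A[i]=13>B[j]=0 take 0 → j++
[i=1,j=2] A[i]=13>B[j]=11 take 11 → j++
[i=1,j=3] A[i]=13<=B[j]=13 take 13 → i++
[i=2,j=3] A[i]=14>B[j]=13 take 13 → j++

i=2, j=4, merged so far=[0, 11, 13, 13]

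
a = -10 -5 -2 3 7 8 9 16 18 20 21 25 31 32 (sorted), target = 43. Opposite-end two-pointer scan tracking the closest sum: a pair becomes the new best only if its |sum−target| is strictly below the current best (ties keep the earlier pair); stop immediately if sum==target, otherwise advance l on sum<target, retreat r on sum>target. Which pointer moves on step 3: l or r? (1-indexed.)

l

[1,14] -10+32=22 d=21 * → l++
[2,14] -5+32=27 d=16 * → l++
[3,14] -2+32=30 d=13 * → l++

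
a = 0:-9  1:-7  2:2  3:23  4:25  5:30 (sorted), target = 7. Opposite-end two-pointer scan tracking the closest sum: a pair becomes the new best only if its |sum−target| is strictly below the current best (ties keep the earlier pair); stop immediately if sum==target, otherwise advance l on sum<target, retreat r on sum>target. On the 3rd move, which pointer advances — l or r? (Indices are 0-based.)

[0,5] -9+30=21 d=14 * → r--
[0,4] -9+25=16 d=9 * → r--
[0,3] -9+23=14 d=7 * → r--

r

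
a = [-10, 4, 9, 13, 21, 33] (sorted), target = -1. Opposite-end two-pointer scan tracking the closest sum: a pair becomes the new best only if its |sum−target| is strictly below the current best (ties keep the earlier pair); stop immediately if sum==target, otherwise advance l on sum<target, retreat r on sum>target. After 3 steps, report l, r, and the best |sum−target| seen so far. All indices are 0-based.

l=0, r=2, best |Δ|=4

[0,5] -10+33=23 d=24 * → r--
[0,4] -10+21=11 d=12 * → r--
[0,3] -10+13=3 d=4 * → r--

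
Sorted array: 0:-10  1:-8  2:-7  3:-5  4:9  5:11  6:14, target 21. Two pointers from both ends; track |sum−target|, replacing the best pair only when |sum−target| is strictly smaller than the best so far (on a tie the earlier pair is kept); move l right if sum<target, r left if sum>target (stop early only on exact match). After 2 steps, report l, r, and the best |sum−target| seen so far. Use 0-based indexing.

l=0 r=6: -10+14=4 d=17 *, l++
l=1 r=6: -8+14=6 d=15 *, l++

l=2, r=6, best |Δ|=15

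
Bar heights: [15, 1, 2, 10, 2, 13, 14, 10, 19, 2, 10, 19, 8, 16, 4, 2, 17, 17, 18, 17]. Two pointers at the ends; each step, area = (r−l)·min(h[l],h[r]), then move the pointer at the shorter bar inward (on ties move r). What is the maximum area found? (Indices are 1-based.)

max area = 285

l=1 r=20: min(15,17)*19=285 best=285 *, l++
l=2 r=20: min(1,17)*18=18 best=285, l++
l=3 r=20: min(2,17)*17=34 best=285, l++
l=4 r=20: min(10,17)*16=160 best=285, l++
l=5 r=20: min(2,17)*15=30 best=285, l++
l=6 r=20: min(13,17)*14=182 best=285, l++
l=7 r=20: min(14,17)*13=182 best=285, l++
l=8 r=20: min(10,17)*12=120 best=285, l++
l=9 r=20: min(19,17)*11=187 best=285, r--
l=9 r=19: min(19,18)*10=180 best=285, r--
l=9 r=18: min(19,17)*9=153 best=285, r--
l=9 r=17: min(19,17)*8=136 best=285, r--
l=9 r=16: min(19,2)*7=14 best=285, r--
l=9 r=15: min(19,4)*6=24 best=285, r--
l=9 r=14: min(19,16)*5=80 best=285, r--
l=9 r=13: min(19,8)*4=32 best=285, r--
l=9 r=12: min(19,19)*3=57 best=285, r--
l=9 r=11: min(19,10)*2=20 best=285, r--
l=9 r=10: min(19,2)*1=2 best=285, r--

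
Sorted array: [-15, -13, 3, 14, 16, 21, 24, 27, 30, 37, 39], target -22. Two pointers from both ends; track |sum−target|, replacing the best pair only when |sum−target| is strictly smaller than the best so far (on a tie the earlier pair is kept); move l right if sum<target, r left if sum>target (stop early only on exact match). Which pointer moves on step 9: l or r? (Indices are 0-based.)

[0,10] -15+39=24 d=46 * → r--
[0,9] -15+37=22 d=44 * → r--
[0,8] -15+30=15 d=37 * → r--
[0,7] -15+27=12 d=34 * → r--
[0,6] -15+24=9 d=31 * → r--
[0,5] -15+21=6 d=28 * → r--
[0,4] -15+16=1 d=23 * → r--
[0,3] -15+14=-1 d=21 * → r--
[0,2] -15+3=-12 d=10 * → r--

r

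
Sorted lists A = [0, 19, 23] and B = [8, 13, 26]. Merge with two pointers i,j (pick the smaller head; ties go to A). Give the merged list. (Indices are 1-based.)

i=1 j=1: A[i]=0<=B[j]=8 take 0, i++
i=2 j=1: A[i]=19>B[j]=8 take 8, j++
i=2 j=2: A[i]=19>B[j]=13 take 13, j++
i=2 j=3: A[i]=19<=B[j]=26 take 19, i++
i=3 j=3: A[i]=23<=B[j]=26 take 23, i++
i=4 j=3: A done, take B[j]=26, j++

[0, 8, 13, 19, 23, 26]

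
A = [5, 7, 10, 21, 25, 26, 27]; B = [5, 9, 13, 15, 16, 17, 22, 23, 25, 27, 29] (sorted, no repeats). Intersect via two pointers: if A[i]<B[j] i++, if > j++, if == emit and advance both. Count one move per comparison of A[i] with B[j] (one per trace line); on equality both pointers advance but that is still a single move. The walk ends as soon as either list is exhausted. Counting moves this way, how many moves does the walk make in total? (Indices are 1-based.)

14 moves

[i=1,j=1] 5==5 emit → i++,j++
[i=2,j=2] 7<9 → i++
[i=3,j=2] 10>9 → j++
[i=3,j=3] 10<13 → i++
[i=4,j=3] 21>13 → j++
[i=4,j=4] 21>15 → j++
[i=4,j=5] 21>16 → j++
[i=4,j=6] 21>17 → j++
[i=4,j=7] 21<22 → i++
[i=5,j=7] 25>22 → j++
[i=5,j=8] 25>23 → j++
[i=5,j=9] 25==25 emit → i++,j++
[i=6,j=10] 26<27 → i++
[i=7,j=10] 27==27 emit → i++,j++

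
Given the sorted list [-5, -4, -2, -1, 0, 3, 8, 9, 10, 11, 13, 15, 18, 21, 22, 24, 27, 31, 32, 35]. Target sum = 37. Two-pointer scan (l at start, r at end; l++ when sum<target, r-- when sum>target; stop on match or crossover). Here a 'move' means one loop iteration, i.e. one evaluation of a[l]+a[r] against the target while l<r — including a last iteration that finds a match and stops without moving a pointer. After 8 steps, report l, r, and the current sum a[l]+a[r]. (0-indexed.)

[0,19] -5+35=30 <37 → l++
[1,19] -4+35=31 <37 → l++
[2,19] -2+35=33 <37 → l++
[3,19] -1+35=34 <37 → l++
[4,19] 0+35=35 <37 → l++
[5,19] 3+35=38 >37 → r--
[5,18] 3+32=35 <37 → l++
[6,18] 8+32=40 >37 → r--

l=6, r=17, sum=39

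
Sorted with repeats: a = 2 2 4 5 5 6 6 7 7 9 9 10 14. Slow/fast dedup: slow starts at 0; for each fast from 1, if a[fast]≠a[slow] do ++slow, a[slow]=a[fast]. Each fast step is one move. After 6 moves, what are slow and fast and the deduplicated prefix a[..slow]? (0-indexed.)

(s=0,f=1) a[fast]=2=a[slow] dup → fast++
(s=0,f=2) a[fast]=4≠a[slow]=2 write a[1]=4 → slow++,fast++
(s=1,f=3) a[fast]=5≠a[slow]=4 write a[2]=5 → slow++,fast++
(s=2,f=4) a[fast]=5=a[slow] dup → fast++
(s=2,f=5) a[fast]=6≠a[slow]=5 write a[3]=6 → slow++,fast++
(s=3,f=6) a[fast]=6=a[slow] dup → fast++

slow=3, fast=7, prefix=[2, 4, 5, 6]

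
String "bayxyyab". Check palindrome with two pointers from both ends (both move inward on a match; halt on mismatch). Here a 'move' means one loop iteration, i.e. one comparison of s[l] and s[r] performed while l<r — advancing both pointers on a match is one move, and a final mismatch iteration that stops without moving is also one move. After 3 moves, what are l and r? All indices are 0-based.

[0,7] 'b'=='b' → l++,r--
[1,6] 'a'=='a' → l++,r--
[2,5] 'y'=='y' → l++,r--

l=3, r=4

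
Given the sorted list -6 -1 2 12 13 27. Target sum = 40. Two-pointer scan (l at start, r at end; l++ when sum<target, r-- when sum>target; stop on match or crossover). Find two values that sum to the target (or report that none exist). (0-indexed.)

(13, 27)

l=0 r=5: -6+27=21 <40, l++
l=1 r=5: -1+27=26 <40, l++
l=2 r=5: 2+27=29 <40, l++
l=3 r=5: 12+27=39 <40, l++
l=4 r=5: 13+27=40, found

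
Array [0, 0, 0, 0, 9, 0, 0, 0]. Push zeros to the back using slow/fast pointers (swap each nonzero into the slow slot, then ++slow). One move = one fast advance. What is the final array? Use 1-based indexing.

[9, 0, 0, 0, 0, 0, 0, 0]

slow=1 fast=1: a[fast]=0, fast++
slow=1 fast=2: a[fast]=0, fast++
slow=1 fast=3: a[fast]=0, fast++
slow=1 fast=4: a[fast]=0, fast++
slow=1 fast=5: a[fast]=9≠0 swap→a[1]=9, slow++,fast++
slow=2 fast=6: a[fast]=0, fast++
slow=2 fast=7: a[fast]=0, fast++
slow=2 fast=8: a[fast]=0, fast++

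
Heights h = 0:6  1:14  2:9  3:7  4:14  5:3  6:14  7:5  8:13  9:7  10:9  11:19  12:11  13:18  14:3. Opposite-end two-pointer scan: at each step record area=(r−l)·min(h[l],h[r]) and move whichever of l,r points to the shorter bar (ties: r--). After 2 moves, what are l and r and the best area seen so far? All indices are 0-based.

l=0 r=14: min(6,3)*14=42 best=42 *, r--
l=0 r=13: min(6,18)*13=78 best=78 *, l++

l=1, r=13, best area=78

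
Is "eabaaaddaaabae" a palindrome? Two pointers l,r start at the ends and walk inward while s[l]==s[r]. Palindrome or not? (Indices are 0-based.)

[0,13] 'e'=='e' → l++,r--
[1,12] 'a'=='a' → l++,r--
[2,11] 'b'=='b' → l++,r--
[3,10] 'a'=='a' → l++,r--
[4,9] 'a'=='a' → l++,r--
[5,8] 'a'=='a' → l++,r--
[6,7] 'd'=='d' → l++,r--

palindrome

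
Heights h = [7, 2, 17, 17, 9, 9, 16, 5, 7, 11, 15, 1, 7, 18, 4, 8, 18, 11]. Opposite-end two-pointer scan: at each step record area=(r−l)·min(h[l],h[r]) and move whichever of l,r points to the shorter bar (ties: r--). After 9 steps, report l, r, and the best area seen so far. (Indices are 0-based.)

l=8, r=16, best area=238

l=0 r=17: min(7,11)*17=119 best=119 *, l++
l=1 r=17: min(2,11)*16=32 best=119, l++
l=2 r=17: min(17,11)*15=165 best=165 *, r--
l=2 r=16: min(17,18)*14=238 best=238 *, l++
l=3 r=16: min(17,18)*13=221 best=238, l++
l=4 r=16: min(9,18)*12=108 best=238, l++
l=5 r=16: min(9,18)*11=99 best=238, l++
l=6 r=16: min(16,18)*10=160 best=238, l++
l=7 r=16: min(5,18)*9=45 best=238, l++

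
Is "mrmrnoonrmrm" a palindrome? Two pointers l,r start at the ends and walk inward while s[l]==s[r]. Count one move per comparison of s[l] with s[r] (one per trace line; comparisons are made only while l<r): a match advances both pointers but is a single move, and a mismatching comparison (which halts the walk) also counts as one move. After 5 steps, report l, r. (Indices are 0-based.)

l=5, r=6

l=0 r=11: 'm'=='m', l++,r--
l=1 r=10: 'r'=='r', l++,r--
l=2 r=9: 'm'=='m', l++,r--
l=3 r=8: 'r'=='r', l++,r--
l=4 r=7: 'n'=='n', l++,r--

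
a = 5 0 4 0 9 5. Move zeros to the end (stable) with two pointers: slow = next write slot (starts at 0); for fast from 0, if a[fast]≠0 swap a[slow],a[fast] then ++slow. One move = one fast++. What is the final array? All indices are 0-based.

slow=0 fast=0: a[fast]=5≠0 swap→a[0]=5, slow++,fast++
slow=1 fast=1: a[fast]=0, fast++
slow=1 fast=2: a[fast]=4≠0 swap→a[1]=4, slow++,fast++
slow=2 fast=3: a[fast]=0, fast++
slow=2 fast=4: a[fast]=9≠0 swap→a[2]=9, slow++,fast++
slow=3 fast=5: a[fast]=5≠0 swap→a[3]=5, slow++,fast++

[5, 4, 9, 5, 0, 0]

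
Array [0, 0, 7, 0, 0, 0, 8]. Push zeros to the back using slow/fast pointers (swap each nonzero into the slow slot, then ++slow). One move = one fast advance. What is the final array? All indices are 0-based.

(s=0,f=0) a[fast]=0 → fast++
(s=0,f=1) a[fast]=0 → fast++
(s=0,f=2) a[fast]=7≠0 swap→a[0]=7 → slow++,fast++
(s=1,f=3) a[fast]=0 → fast++
(s=1,f=4) a[fast]=0 → fast++
(s=1,f=5) a[fast]=0 → fast++
(s=1,f=6) a[fast]=8≠0 swap→a[1]=8 → slow++,fast++

[7, 8, 0, 0, 0, 0, 0]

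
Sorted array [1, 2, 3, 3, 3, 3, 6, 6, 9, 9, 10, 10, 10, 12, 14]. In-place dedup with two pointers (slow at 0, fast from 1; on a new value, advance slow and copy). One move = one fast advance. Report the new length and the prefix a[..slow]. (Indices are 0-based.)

length 8; prefix = [1, 2, 3, 6, 9, 10, 12, 14]

(s=0,f=1) a[fast]=2≠a[slow]=1 write a[1]=2 → slow++,fast++
(s=1,f=2) a[fast]=3≠a[slow]=2 write a[2]=3 → slow++,fast++
(s=2,f=3) a[fast]=3=a[slow] dup → fast++
(s=2,f=4) a[fast]=3=a[slow] dup → fast++
(s=2,f=5) a[fast]=3=a[slow] dup → fast++
(s=2,f=6) a[fast]=6≠a[slow]=3 write a[3]=6 → slow++,fast++
(s=3,f=7) a[fast]=6=a[slow] dup → fast++
(s=3,f=8) a[fast]=9≠a[slow]=6 write a[4]=9 → slow++,fast++
(s=4,f=9) a[fast]=9=a[slow] dup → fast++
(s=4,f=10) a[fast]=10≠a[slow]=9 write a[5]=10 → slow++,fast++
(s=5,f=11) a[fast]=10=a[slow] dup → fast++
(s=5,f=12) a[fast]=10=a[slow] dup → fast++
(s=5,f=13) a[fast]=12≠a[slow]=10 write a[6]=12 → slow++,fast++
(s=6,f=14) a[fast]=14≠a[slow]=12 write a[7]=14 → slow++,fast++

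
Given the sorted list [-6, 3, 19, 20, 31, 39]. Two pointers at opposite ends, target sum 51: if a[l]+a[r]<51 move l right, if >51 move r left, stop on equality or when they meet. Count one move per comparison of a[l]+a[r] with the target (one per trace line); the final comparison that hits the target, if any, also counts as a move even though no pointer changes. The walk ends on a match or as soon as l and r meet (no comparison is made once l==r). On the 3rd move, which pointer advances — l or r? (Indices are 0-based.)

[0,5] -6+39=33 <51 → l++
[1,5] 3+39=42 <51 → l++
[2,5] 19+39=58 >51 → r--

r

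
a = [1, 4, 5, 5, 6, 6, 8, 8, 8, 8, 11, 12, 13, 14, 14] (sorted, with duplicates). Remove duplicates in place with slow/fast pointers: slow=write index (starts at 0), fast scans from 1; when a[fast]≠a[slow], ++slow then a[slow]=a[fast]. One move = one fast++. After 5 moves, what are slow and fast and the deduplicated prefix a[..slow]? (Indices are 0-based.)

slow=3, fast=6, prefix=[1, 4, 5, 6]

(s=0,f=1) a[fast]=4≠a[slow]=1 write a[1]=4 → slow++,fast++
(s=1,f=2) a[fast]=5≠a[slow]=4 write a[2]=5 → slow++,fast++
(s=2,f=3) a[fast]=5=a[slow] dup → fast++
(s=2,f=4) a[fast]=6≠a[slow]=5 write a[3]=6 → slow++,fast++
(s=3,f=5) a[fast]=6=a[slow] dup → fast++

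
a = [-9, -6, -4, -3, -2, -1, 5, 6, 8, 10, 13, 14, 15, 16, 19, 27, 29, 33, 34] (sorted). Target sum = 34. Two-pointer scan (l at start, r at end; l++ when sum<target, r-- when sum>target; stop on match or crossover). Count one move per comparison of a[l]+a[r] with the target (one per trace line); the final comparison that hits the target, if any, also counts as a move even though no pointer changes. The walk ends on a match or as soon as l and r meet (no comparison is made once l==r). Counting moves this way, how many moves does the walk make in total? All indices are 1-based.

[1,19] -9+34=25 <34 → l++
[2,19] -6+34=28 <34 → l++
[3,19] -4+34=30 <34 → l++
[4,19] -3+34=31 <34 → l++
[5,19] -2+34=32 <34 → l++
[6,19] -1+34=33 <34 → l++
[7,19] 5+34=39 >34 → r--
[7,18] 5+33=38 >34 → r--
[7,17] 5+29=34 → found

9 moves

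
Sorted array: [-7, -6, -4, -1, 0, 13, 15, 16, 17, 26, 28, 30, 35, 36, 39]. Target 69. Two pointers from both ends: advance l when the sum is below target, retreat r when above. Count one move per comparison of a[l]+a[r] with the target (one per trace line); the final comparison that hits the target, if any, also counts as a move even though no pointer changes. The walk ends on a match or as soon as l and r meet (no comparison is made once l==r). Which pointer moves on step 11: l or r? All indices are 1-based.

l

[1,15] -7+39=32 <69 → l++
[2,15] -6+39=33 <69 → l++
[3,15] -4+39=35 <69 → l++
[4,15] -1+39=38 <69 → l++
[5,15] 0+39=39 <69 → l++
[6,15] 13+39=52 <69 → l++
[7,15] 15+39=54 <69 → l++
[8,15] 16+39=55 <69 → l++
[9,15] 17+39=56 <69 → l++
[10,15] 26+39=65 <69 → l++
[11,15] 28+39=67 <69 → l++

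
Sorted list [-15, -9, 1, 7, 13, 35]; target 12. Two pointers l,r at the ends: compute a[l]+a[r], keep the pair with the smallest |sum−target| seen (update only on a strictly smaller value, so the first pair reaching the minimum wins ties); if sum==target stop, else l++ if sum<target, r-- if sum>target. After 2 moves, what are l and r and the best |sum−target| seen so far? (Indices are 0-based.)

[0,5] -15+35=20 d=8 * → r--
[0,4] -15+13=-2 d=14 → l++

l=1, r=4, best |Δ|=8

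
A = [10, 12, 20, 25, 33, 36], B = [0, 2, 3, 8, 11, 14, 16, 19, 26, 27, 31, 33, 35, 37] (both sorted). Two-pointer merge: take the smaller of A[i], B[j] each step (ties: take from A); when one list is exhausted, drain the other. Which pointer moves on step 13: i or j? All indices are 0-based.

j

i=0 j=0: A[i]=10>B[j]=0 take 0, j++
i=0 j=1: A[i]=10>B[j]=2 take 2, j++
i=0 j=2: A[i]=10>B[j]=3 take 3, j++
i=0 j=3: A[i]=10>B[j]=8 take 8, j++
i=0 j=4: A[i]=10<=B[j]=11 take 10, i++
i=1 j=4: A[i]=12>B[j]=11 take 11, j++
i=1 j=5: A[i]=12<=B[j]=14 take 12, i++
i=2 j=5: A[i]=20>B[j]=14 take 14, j++
i=2 j=6: A[i]=20>B[j]=16 take 16, j++
i=2 j=7: A[i]=20>B[j]=19 take 19, j++
i=2 j=8: A[i]=20<=B[j]=26 take 20, i++
i=3 j=8: A[i]=25<=B[j]=26 take 25, i++
i=4 j=8: A[i]=33>B[j]=26 take 26, j++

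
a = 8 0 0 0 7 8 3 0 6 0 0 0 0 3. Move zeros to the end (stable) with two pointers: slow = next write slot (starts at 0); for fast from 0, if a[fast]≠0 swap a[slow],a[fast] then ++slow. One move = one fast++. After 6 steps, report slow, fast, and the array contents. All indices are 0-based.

slow=0 fast=0: a[fast]=8≠0 swap→a[0]=8, slow++,fast++
slow=1 fast=1: a[fast]=0, fast++
slow=1 fast=2: a[fast]=0, fast++
slow=1 fast=3: a[fast]=0, fast++
slow=1 fast=4: a[fast]=7≠0 swap→a[1]=7, slow++,fast++
slow=2 fast=5: a[fast]=8≠0 swap→a[2]=8, slow++,fast++

slow=3, fast=6, a=[8, 7, 8, 0, 0, 0, 3, 0, 6, 0, 0, 0, 0, 3]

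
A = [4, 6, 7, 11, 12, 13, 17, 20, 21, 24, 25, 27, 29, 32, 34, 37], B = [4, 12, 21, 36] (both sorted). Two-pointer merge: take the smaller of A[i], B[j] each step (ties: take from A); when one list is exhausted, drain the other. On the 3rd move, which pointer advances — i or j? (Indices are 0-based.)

i

[i=0,j=0] A[i]=4<=B[j]=4 take 4 → i++
[i=1,j=0] A[i]=6>B[j]=4 take 4 → j++
[i=1,j=1] A[i]=6<=B[j]=12 take 6 → i++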